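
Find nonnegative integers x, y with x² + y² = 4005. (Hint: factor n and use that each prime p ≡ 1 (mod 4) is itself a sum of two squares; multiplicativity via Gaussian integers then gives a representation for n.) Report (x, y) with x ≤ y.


Step 1: Factor n = 4005 = 3^2 · 5 · 89.
Step 2: Check the mod-4 condition on each prime factor: 3 ≡ 3 (mod 4), exponent 2 (must be even); 5 ≡ 1 (mod 4), exponent 1; 89 ≡ 1 (mod 4), exponent 1.
All primes ≡ 3 (mod 4) appear to even exponent (or don't appear), so by the two-squares theorem n IS expressible as a sum of two squares.
Step 3: Build a representation. Group n = k² · m with k = 3 and m = 5 · 89 = 445 (a product of primes ≡ 1 (mod 4)); a representation of m scales to one of n via (k·x)² + (k·y)² = k²(x² + y²). Each prime p ≡ 1 (mod 4) is itself a sum of two squares; find a² by testing p − a² for a perfect square:
  5: 5 − 1² = 4 = 2² ⇒ 5 = 1² + 2².
  89: 89 − 1² = 88, 89 − 2² = 85, 89 − 3² = 80, 89 − 4² = 73, 89 − 5² = 64 = 8² ⇒ 89 = 5² + 8².
  Combine using the Brahmagupta–Fibonacci identity (a² + b²)(c² + d²) = (ac − bd)² + (ad + bc)² = (ac + bd)² + (ad − bc)²:
  5 · 89 = 445: from (1² + 2²)(5² + 8²), take (1·5 − 2·8, 1·8 + 2·5) = (5 − 16, 8 + 10) = (-11, 18); dropping signs (only squares matter) gives (11, 18); check 11² + 18² = 121 + 324 = 445 ✓.
  Scale by k = 3: (3·11, 3·18) = (33, 54).
Step 4: Order so x ≤ y and verify: 33² + 54² = 1089 + 2916 = 4005 = n. ✓

n = 4005 = 33² + 54² (one valid representation with x ≤ y).


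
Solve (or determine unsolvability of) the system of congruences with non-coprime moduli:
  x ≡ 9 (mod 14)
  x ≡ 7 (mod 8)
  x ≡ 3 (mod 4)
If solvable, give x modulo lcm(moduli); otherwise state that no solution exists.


Moduli 14, 8, 4 are not pairwise coprime, so CRT works modulo lcm(m_i) when all pairwise compatibility conditions hold.
Pairwise compatibility: gcd(m_i, m_j) must divide a_i - a_j for every pair.
Merge one congruence at a time:
  Start: x ≡ 9 (mod 14).
  Combine with x ≡ 7 (mod 8): gcd(14, 8) = 2; 7 - 9 = -2, which IS divisible by 2, so compatible.
    Write x = 9 + 14·t and substitute into x ≡ 7 (mod 8): 14·t ≡ 7 − 9 = -2 (mod 8).
    Divide the congruence (and modulus) by g = 2: 7·t ≡ -1 (mod 4).
    Reduce coefficients mod 4: 3·t ≡ 3 (mod 4).
    The inverse of 3 mod 4 is 3 (since 3·3 = 9 = 2·4 + 1), so t ≡ 3·3 = 9 ≡ 1 (mod 4).
    Then x = 9 + 14·1 = 23, valid modulo lcm(14, 8) = 56: x ≡ 23 (mod 56).
  Combine with x ≡ 3 (mod 4): gcd(56, 4) = 4; 3 - 23 = -20, which IS divisible by 4, so compatible.
    Write x = 23 + 56·t and substitute into x ≡ 3 (mod 4): 56·t ≡ 3 − 23 = -20 (mod 4).
    Divide the congruence (and modulus) by g = 4: 14·t ≡ -5 (mod 1).
    Modulo 1 every t works; take t = 0.
    Then x = 23 + 56·0 = 23, valid modulo lcm(56, 4) = 56: x ≡ 23 (mod 56).
Verify: 23 mod 14 = 9, 23 mod 8 = 7, 23 mod 4 = 3.

x ≡ 23 (mod 56).


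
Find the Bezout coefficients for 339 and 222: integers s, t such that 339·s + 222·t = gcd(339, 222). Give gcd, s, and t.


Euclidean algorithm on (339, 222) — divide until remainder is 0:
  339 = 1 · 222 + 117
  222 = 1 · 117 + 105
  117 = 1 · 105 + 12
  105 = 8 · 12 + 9
  12 = 1 · 9 + 3
  9 = 3 · 3 + 0
gcd(339, 222) = 3.
Track Bezout coefficients alongside the remainders: start with r₀ = 339 = a·1 + b·0 (s = 1, t = 0) and r₁ = 222 = a·0 + b·1 (s = 0, t = 1); each new remainder r_{k+1} = r_{k-1} − q_k·r_k inherits s_{k+1} = s_{k-1} − q_k·s_k, t_{k+1} = t_{k-1} − q_k·t_k, so r_k = a·s_k + b·t_k at every step:
  q = 1: r = 117, s = 1 − 1·0 = 1, t = 0 − 1·1 = -1  (check: 339·1 + 222·(-1) = 117)
  q = 1: r = 105, s = 0 − 1·1 = -1, t = 1 − 1·(-1) = 2  (check: 339·(-1) + 222·2 = 105)
  q = 1: r = 12, s = 1 − 1·(-1) = 2, t = -1 − 1·2 = -3  (check: 339·2 + 222·(-3) = 12)
  q = 8: r = 9, s = -1 − 8·2 = -17, t = 2 − 8·(-3) = 26  (check: 339·(-17) + 222·26 = 9)
  q = 1: r = 3, s = 2 − 1·(-17) = 19, t = -3 − 1·26 = -29  (check: 339·19 + 222·(-29) = 3)
The row with r = 3 (the gcd) gives the Bezout coefficients s = 19, t = -29.
Result: 339 · (19) + 222 · (-29) = 3.

gcd(339, 222) = 3; s = 19, t = -29 (check: 339·19 + 222·(-29) = 3).


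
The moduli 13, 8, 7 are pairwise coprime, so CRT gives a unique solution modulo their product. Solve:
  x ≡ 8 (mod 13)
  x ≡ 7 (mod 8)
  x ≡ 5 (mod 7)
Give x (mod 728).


Moduli 13, 8, 7 are pairwise coprime; by CRT there is a unique solution modulo M = 13 · 8 · 7 = 728.
Solve pairwise, accumulating the modulus:
  Start with x ≡ 8 (mod 13).
  Combine with x ≡ 7 (mod 8): since gcd(13, 8) = 1, we get a unique residue mod 104.
    Write x = 8 + 13·t and substitute into x ≡ 7 (mod 8): 13·t ≡ 7 − 8 = -1 (mod 8).
    Reduce coefficients mod 8: 5·t ≡ 7 (mod 8).
    The inverse of 5 mod 8 is 5 (since 5·5 = 25 = 3·8 + 1), so t ≡ 5·7 = 35 ≡ 3 (mod 8).
    Then x = 8 + 13·3 = 47, valid modulo lcm(13, 8) = 104: x ≡ 47 (mod 104).
  Combine with x ≡ 5 (mod 7): since gcd(104, 7) = 1, we get a unique residue mod 728.
    Write x = 47 + 104·t and substitute into x ≡ 5 (mod 7): 104·t ≡ 5 − 47 = -42 (mod 7).
    Reduce coefficients mod 7: 6·t ≡ 0 (mod 7).
    The inverse of 6 mod 7 is 6 (since 6·6 = 36 = 5·7 + 1), so t ≡ 6·0 = 0 ≡ 0 (mod 7).
    Then x = 47 + 104·0 = 47, valid modulo lcm(104, 7) = 728: x ≡ 47 (mod 728).
Verify: 47 mod 13 = 8 ✓, 47 mod 8 = 7 ✓, 47 mod 7 = 5 ✓.

x ≡ 47 (mod 728).


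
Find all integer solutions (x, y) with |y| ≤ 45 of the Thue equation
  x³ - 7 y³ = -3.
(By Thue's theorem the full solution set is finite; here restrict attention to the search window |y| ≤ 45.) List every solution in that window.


The equation is x³ - 7y³ = -3. For fixed y, x³ = 7·y³ − 3, so a solution requires the RHS to be a perfect cube.
Strategy: iterate y from -45 to 45, compute RHS = 7·y³ − 3, and check whether it is a (positive or negative) perfect cube.
Check small values of y:
  y = 0: RHS = -3 is not a perfect cube.
  y = 1: RHS = 4 is not a perfect cube.
  y = -1: RHS = -10 is not a perfect cube.
  y = 2: RHS = 53 is not a perfect cube.
  y = -2: RHS = -59 is not a perfect cube.
  y = 3: RHS = 186 is not a perfect cube.
  y = -3: RHS = -192 is not a perfect cube.
Continuing the search up to |y| = 45 finds no solutions either.
No (x, y) in the scanned range satisfies the equation.

No integer solutions with |y| ≤ 45.


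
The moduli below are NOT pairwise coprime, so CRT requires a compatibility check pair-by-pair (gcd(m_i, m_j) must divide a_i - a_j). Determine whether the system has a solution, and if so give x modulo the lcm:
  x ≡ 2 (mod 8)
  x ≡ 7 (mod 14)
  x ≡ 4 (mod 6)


Moduli 8, 14, 6 are not pairwise coprime, so CRT works modulo lcm(m_i) when all pairwise compatibility conditions hold.
Pairwise compatibility: gcd(m_i, m_j) must divide a_i - a_j for every pair.
Merge one congruence at a time:
  Start: x ≡ 2 (mod 8).
  Combine with x ≡ 7 (mod 14): gcd(8, 14) = 2, and 7 - 2 = 5 is NOT divisible by 2.
    ⇒ system is inconsistent (no integer solution).

No solution (the system is inconsistent).


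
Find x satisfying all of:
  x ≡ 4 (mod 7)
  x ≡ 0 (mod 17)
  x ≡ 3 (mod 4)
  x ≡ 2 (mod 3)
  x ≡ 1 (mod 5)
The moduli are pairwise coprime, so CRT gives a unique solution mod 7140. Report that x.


Product of moduli M = 7 · 17 · 4 · 3 · 5 = 7140.
Merge one congruence at a time:
  Start: x ≡ 4 (mod 7).
  Combine with x ≡ 0 (mod 17); new modulus lcm = 119.
    Write x = 4 + 7·t and substitute into x ≡ 0 (mod 17): 7·t ≡ 0 − 4 = -4 (mod 17).
    Reduce coefficients mod 17: 7·t ≡ 13 (mod 17).
    The inverse of 7 mod 17 is 5 (since 7·5 = 35 = 2·17 + 1), so t ≡ 5·13 = 65 ≡ 14 (mod 17).
    Then x = 4 + 7·14 = 102, valid modulo lcm(7, 17) = 119: x ≡ 102 (mod 119).
  Combine with x ≡ 3 (mod 4); new modulus lcm = 476.
    Write x = 102 + 119·t and substitute into x ≡ 3 (mod 4): 119·t ≡ 3 − 102 = -99 (mod 4).
    Reduce coefficients mod 4: 3·t ≡ 1 (mod 4).
    The inverse of 3 mod 4 is 3 (since 3·3 = 9 = 2·4 + 1), so t ≡ 3·1 = 3 ≡ 3 (mod 4).
    Then x = 102 + 119·3 = 459, valid modulo lcm(119, 4) = 476: x ≡ 459 (mod 476).
  Combine with x ≡ 2 (mod 3); new modulus lcm = 1428.
    Write x = 459 + 476·t and substitute into x ≡ 2 (mod 3): 476·t ≡ 2 − 459 = -457 (mod 3).
    Reduce coefficients mod 3: 2·t ≡ 2 (mod 3).
    The inverse of 2 mod 3 is 2 (since 2·2 = 4 = 1·3 + 1), so t ≡ 2·2 = 4 ≡ 1 (mod 3).
    Then x = 459 + 476·1 = 935, valid modulo lcm(476, 3) = 1428: x ≡ 935 (mod 1428).
  Combine with x ≡ 1 (mod 5); new modulus lcm = 7140.
    Write x = 935 + 1428·t and substitute into x ≡ 1 (mod 5): 1428·t ≡ 1 − 935 = -934 (mod 5).
    Reduce coefficients mod 5: 3·t ≡ 1 (mod 5).
    The inverse of 3 mod 5 is 2 (since 3·2 = 6 = 1·5 + 1), so t ≡ 2·1 = 2 ≡ 2 (mod 5).
    Then x = 935 + 1428·2 = 3791, valid modulo lcm(1428, 5) = 7140: x ≡ 3791 (mod 7140).
Verify against each original: 3791 mod 7 = 4, 3791 mod 17 = 0, 3791 mod 4 = 3, 3791 mod 3 = 2, 3791 mod 5 = 1.

x ≡ 3791 (mod 7140).


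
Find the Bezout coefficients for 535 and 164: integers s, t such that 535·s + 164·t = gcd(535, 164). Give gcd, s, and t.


Euclidean algorithm on (535, 164) — divide until remainder is 0:
  535 = 3 · 164 + 43
  164 = 3 · 43 + 35
  43 = 1 · 35 + 8
  35 = 4 · 8 + 3
  8 = 2 · 3 + 2
  3 = 1 · 2 + 1
  2 = 2 · 1 + 0
gcd(535, 164) = 1.
Track Bezout coefficients alongside the remainders: start with r₀ = 535 = a·1 + b·0 (s = 1, t = 0) and r₁ = 164 = a·0 + b·1 (s = 0, t = 1); each new remainder r_{k+1} = r_{k-1} − q_k·r_k inherits s_{k+1} = s_{k-1} − q_k·s_k, t_{k+1} = t_{k-1} − q_k·t_k, so r_k = a·s_k + b·t_k at every step:
  q = 3: r = 43, s = 1 − 3·0 = 1, t = 0 − 3·1 = -3  (check: 535·1 + 164·(-3) = 43)
  q = 3: r = 35, s = 0 − 3·1 = -3, t = 1 − 3·(-3) = 10  (check: 535·(-3) + 164·10 = 35)
  q = 1: r = 8, s = 1 − 1·(-3) = 4, t = -3 − 1·10 = -13  (check: 535·4 + 164·(-13) = 8)
  q = 4: r = 3, s = -3 − 4·4 = -19, t = 10 − 4·(-13) = 62  (check: 535·(-19) + 164·62 = 3)
  q = 2: r = 2, s = 4 − 2·(-19) = 42, t = -13 − 2·62 = -137  (check: 535·42 + 164·(-137) = 2)
  q = 1: r = 1, s = -19 − 1·42 = -61, t = 62 − 1·(-137) = 199  (check: 535·(-61) + 164·199 = 1)
The row with r = 1 (the gcd) gives the Bezout coefficients s = -61, t = 199.
Result: 535 · (-61) + 164 · (199) = 1.

gcd(535, 164) = 1; s = -61, t = 199 (check: 535·(-61) + 164·199 = 1).


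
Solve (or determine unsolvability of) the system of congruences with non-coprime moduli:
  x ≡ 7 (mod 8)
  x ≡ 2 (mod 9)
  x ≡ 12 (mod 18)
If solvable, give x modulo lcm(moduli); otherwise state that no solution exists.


Moduli 8, 9, 18 are not pairwise coprime, so CRT works modulo lcm(m_i) when all pairwise compatibility conditions hold.
Pairwise compatibility: gcd(m_i, m_j) must divide a_i - a_j for every pair.
Merge one congruence at a time:
  Start: x ≡ 7 (mod 8).
  Combine with x ≡ 2 (mod 9): gcd(8, 9) = 1; 2 - 7 = -5, which IS divisible by 1, so compatible.
    Write x = 7 + 8·t and substitute into x ≡ 2 (mod 9): 8·t ≡ 2 − 7 = -5 (mod 9).
    Reduce coefficients mod 9: 8·t ≡ 4 (mod 9).
    The inverse of 8 mod 9 is 8 (since 8·8 = 64 = 7·9 + 1), so t ≡ 8·4 = 32 ≡ 5 (mod 9).
    Then x = 7 + 8·5 = 47, valid modulo lcm(8, 9) = 72: x ≡ 47 (mod 72).
  Combine with x ≡ 12 (mod 18): gcd(72, 18) = 18, and 12 - 47 = -35 is NOT divisible by 18.
    ⇒ system is inconsistent (no integer solution).

No solution (the system is inconsistent).


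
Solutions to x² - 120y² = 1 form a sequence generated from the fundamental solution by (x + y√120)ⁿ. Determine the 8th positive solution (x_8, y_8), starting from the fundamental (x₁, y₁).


Step 1: Find the fundamental solution (x₁, y₁) of x² - 120y² = 1.
  Expand √120 as a continued fraction. a₀ = ⌊√120⌋ = 10; iterate m_{k+1} = d_k·a_k − m_k, d_{k+1} = (120 − m_{k+1}²)/d_k, a_{k+1} = ⌊(a₀ + m_{k+1})/d_{k+1}⌋ (starting m₀ = 0, d₀ = 1), with convergents p_k = a_k·p_{k-1} + p_{k-2}, q_k = a_k·q_{k-1} + q_{k-2} (p₋₁ = 1, q₋₁ = 0):
  k = 0: a₀ = 10; p₀/q₀ = 10/1; p₀² − 120·q₀² = 100 − 120 = -20.
  k = 1: m = 10, d = 20, a = ⌊(10 + 10)/20⌋ = 1; p/q = (1·10 + 1)/(1·1 + 0) = 11/1; p² − 120·q² = 121 − 120 = 1.
  The first convergent with p² − 120·q² = 1 gives the fundamental solution (x₁, y₁) = (11, 1).
Step 2: Apply the recurrence (x_{n+1}, y_{n+1}) = (x₁x_n + 120y₁y_n, x₁y_n + y₁x_n) repeatedly.
  From (x_1, y_1) = (11, 1): x_2 = 11·11 + 120·1·1 = 241; y_2 = 11·1 + 1·11 = 22.
  From (x_2, y_2) = (241, 22): x_3 = 11·241 + 120·1·22 = 5291; y_3 = 11·22 + 1·241 = 483.
  From (x_3, y_3) = (5291, 483): x_4 = 11·5291 + 120·1·483 = 116161; y_4 = 11·483 + 1·5291 = 10604.
  From (x_4, y_4) = (116161, 10604): x_5 = 11·116161 + 120·1·10604 = 2550251; y_5 = 11·10604 + 1·116161 = 232805.
  From (x_5, y_5) = (2550251, 232805): x_6 = 11·2550251 + 120·1·232805 = 55989361; y_6 = 11·232805 + 1·2550251 = 5111106.
  From (x_6, y_6) = (55989361, 5111106): x_7 = 11·55989361 + 120·1·5111106 = 1229215691; y_7 = 11·5111106 + 1·55989361 = 112211527.
  From (x_7, y_7) = (1229215691, 112211527): x_8 = 11·1229215691 + 120·1·112211527 = 26986755841; y_8 = 11·112211527 + 1·1229215691 = 2463542488.
Step 3: Verify x_8² - 120·y_8² = 728284990821747617281 - 728284990821747617280 = 1 (should be 1). ✓

(x_1, y_1) = (11, 1); (x_8, y_8) = (26986755841, 2463542488).


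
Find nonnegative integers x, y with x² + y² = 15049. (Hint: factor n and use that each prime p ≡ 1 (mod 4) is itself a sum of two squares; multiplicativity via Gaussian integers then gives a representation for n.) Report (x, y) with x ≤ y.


Step 1: Factor n = 15049 = 101 · 149.
Step 2: Check the mod-4 condition on each prime factor: 101 ≡ 1 (mod 4), exponent 1; 149 ≡ 1 (mod 4), exponent 1.
All primes ≡ 3 (mod 4) appear to even exponent (or don't appear), so by the two-squares theorem n IS expressible as a sum of two squares.
Step 3: Build a representation. Here n = 101 · 149 is a product of primes ≡ 1 (mod 4). Each prime p ≡ 1 (mod 4) is itself a sum of two squares; find a² by testing p − a² for a perfect square:
  101: 101 − 1² = 100 = 10² ⇒ 101 = 1² + 10².
  149: 149 − 1² = 148, 149 − 2² = 145, 149 − 3² = 140, 149 − 4² = 133, 149 − 5² = 124, 149 − 6² = 113, 149 − 7² = 100 = 10² ⇒ 149 = 7² + 10².
  Combine using the Brahmagupta–Fibonacci identity (a² + b²)(c² + d²) = (ac − bd)² + (ad + bc)² = (ac + bd)² + (ad − bc)²:
  101 · 149 = 15049: from (1² + 10²)(7² + 10²), take (1·7 − 10·10, 1·10 + 10·7) = (7 − 100, 10 + 70) = (-93, 80); dropping signs (only squares matter) gives (93, 80); check 93² + 80² = 8649 + 6400 = 15049 ✓.
Step 4: Order so x ≤ y and verify: 80² + 93² = 6400 + 8649 = 15049 = n. ✓

n = 15049 = 80² + 93² (one valid representation with x ≤ y).


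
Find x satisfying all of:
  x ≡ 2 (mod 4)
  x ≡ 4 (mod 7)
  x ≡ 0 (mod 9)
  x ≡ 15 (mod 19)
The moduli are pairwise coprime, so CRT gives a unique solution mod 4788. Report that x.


Product of moduli M = 4 · 7 · 9 · 19 = 4788.
Merge one congruence at a time:
  Start: x ≡ 2 (mod 4).
  Combine with x ≡ 4 (mod 7); new modulus lcm = 28.
    Write x = 2 + 4·t and substitute into x ≡ 4 (mod 7): 4·t ≡ 4 − 2 = 2 (mod 7).
    The inverse of 4 mod 7 is 2 (since 4·2 = 8 = 1·7 + 1), so t ≡ 2·2 = 4 ≡ 4 (mod 7).
    Then x = 2 + 4·4 = 18, valid modulo lcm(4, 7) = 28: x ≡ 18 (mod 28).
  Combine with x ≡ 0 (mod 9); new modulus lcm = 252.
    Write x = 18 + 28·t and substitute into x ≡ 0 (mod 9): 28·t ≡ 0 − 18 = -18 (mod 9).
    Reduce coefficients mod 9: 1·t ≡ 0 (mod 9).
    So t ≡ 0 (mod 9).
    Then x = 18 + 28·0 = 18, valid modulo lcm(28, 9) = 252: x ≡ 18 (mod 252).
  Combine with x ≡ 15 (mod 19); new modulus lcm = 4788.
    Write x = 18 + 252·t and substitute into x ≡ 15 (mod 19): 252·t ≡ 15 − 18 = -3 (mod 19).
    Reduce coefficients mod 19: 5·t ≡ 16 (mod 19).
    The inverse of 5 mod 19 is 4 (since 5·4 = 20 = 1·19 + 1), so t ≡ 4·16 = 64 ≡ 7 (mod 19).
    Then x = 18 + 252·7 = 1782, valid modulo lcm(252, 19) = 4788: x ≡ 1782 (mod 4788).
Verify against each original: 1782 mod 4 = 2, 1782 mod 7 = 4, 1782 mod 9 = 0, 1782 mod 19 = 15.

x ≡ 1782 (mod 4788).


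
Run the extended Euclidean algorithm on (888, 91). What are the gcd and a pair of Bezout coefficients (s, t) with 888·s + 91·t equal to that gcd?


Euclidean algorithm on (888, 91) — divide until remainder is 0:
  888 = 9 · 91 + 69
  91 = 1 · 69 + 22
  69 = 3 · 22 + 3
  22 = 7 · 3 + 1
  3 = 3 · 1 + 0
gcd(888, 91) = 1.
Track Bezout coefficients alongside the remainders: start with r₀ = 888 = a·1 + b·0 (s = 1, t = 0) and r₁ = 91 = a·0 + b·1 (s = 0, t = 1); each new remainder r_{k+1} = r_{k-1} − q_k·r_k inherits s_{k+1} = s_{k-1} − q_k·s_k, t_{k+1} = t_{k-1} − q_k·t_k, so r_k = a·s_k + b·t_k at every step:
  q = 9: r = 69, s = 1 − 9·0 = 1, t = 0 − 9·1 = -9  (check: 888·1 + 91·(-9) = 69)
  q = 1: r = 22, s = 0 − 1·1 = -1, t = 1 − 1·(-9) = 10  (check: 888·(-1) + 91·10 = 22)
  q = 3: r = 3, s = 1 − 3·(-1) = 4, t = -9 − 3·10 = -39  (check: 888·4 + 91·(-39) = 3)
  q = 7: r = 1, s = -1 − 7·4 = -29, t = 10 − 7·(-39) = 283  (check: 888·(-29) + 91·283 = 1)
The row with r = 1 (the gcd) gives the Bezout coefficients s = -29, t = 283.
Result: 888 · (-29) + 91 · (283) = 1.

gcd(888, 91) = 1; s = -29, t = 283 (check: 888·(-29) + 91·283 = 1).


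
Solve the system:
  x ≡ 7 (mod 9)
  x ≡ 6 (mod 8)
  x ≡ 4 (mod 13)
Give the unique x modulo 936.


Moduli 9, 8, 13 are pairwise coprime; by CRT there is a unique solution modulo M = 9 · 8 · 13 = 936.
Solve pairwise, accumulating the modulus:
  Start with x ≡ 7 (mod 9).
  Combine with x ≡ 6 (mod 8): since gcd(9, 8) = 1, we get a unique residue mod 72.
    Write x = 7 + 9·t and substitute into x ≡ 6 (mod 8): 9·t ≡ 6 − 7 = -1 (mod 8).
    Reduce coefficients mod 8: 1·t ≡ 7 (mod 8).
    So t ≡ 7 (mod 8).
    Then x = 7 + 9·7 = 70, valid modulo lcm(9, 8) = 72: x ≡ 70 (mod 72).
  Combine with x ≡ 4 (mod 13): since gcd(72, 13) = 1, we get a unique residue mod 936.
    Write x = 70 + 72·t and substitute into x ≡ 4 (mod 13): 72·t ≡ 4 − 70 = -66 (mod 13).
    Reduce coefficients mod 13: 7·t ≡ 12 (mod 13).
    The inverse of 7 mod 13 is 2 (since 7·2 = 14 = 1·13 + 1), so t ≡ 2·12 = 24 ≡ 11 (mod 13).
    Then x = 70 + 72·11 = 862, valid modulo lcm(72, 13) = 936: x ≡ 862 (mod 936).
Verify: 862 mod 9 = 7 ✓, 862 mod 8 = 6 ✓, 862 mod 13 = 4 ✓.

x ≡ 862 (mod 936).


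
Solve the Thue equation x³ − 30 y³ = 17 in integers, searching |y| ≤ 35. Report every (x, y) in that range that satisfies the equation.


The equation is x³ - 30y³ = 17. For fixed y, x³ = 30·y³ + 17, so a solution requires the RHS to be a perfect cube.
Strategy: iterate y from -35 to 35, compute RHS = 30·y³ + 17, and check whether it is a (positive or negative) perfect cube.
Check small values of y:
  y = 0: RHS = 17 is not a perfect cube.
  y = 1: RHS = 47 is not a perfect cube.
  y = -1: RHS = -13 is not a perfect cube.
  y = 2: RHS = 257 is not a perfect cube.
  y = -2: RHS = -223 is not a perfect cube.
  y = 3: RHS = 827 is not a perfect cube.
  y = -3: RHS = -793 is not a perfect cube.
Continuing the search up to |y| = 35 finds no solutions either.
No (x, y) in the scanned range satisfies the equation.

No integer solutions with |y| ≤ 35.


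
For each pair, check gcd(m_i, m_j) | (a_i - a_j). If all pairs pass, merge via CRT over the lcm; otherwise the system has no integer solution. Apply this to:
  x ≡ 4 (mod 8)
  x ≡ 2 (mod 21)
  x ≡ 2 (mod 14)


Moduli 8, 21, 14 are not pairwise coprime, so CRT works modulo lcm(m_i) when all pairwise compatibility conditions hold.
Pairwise compatibility: gcd(m_i, m_j) must divide a_i - a_j for every pair.
Merge one congruence at a time:
  Start: x ≡ 4 (mod 8).
  Combine with x ≡ 2 (mod 21): gcd(8, 21) = 1; 2 - 4 = -2, which IS divisible by 1, so compatible.
    Write x = 4 + 8·t and substitute into x ≡ 2 (mod 21): 8·t ≡ 2 − 4 = -2 (mod 21).
    Reduce coefficients mod 21: 8·t ≡ 19 (mod 21).
    The inverse of 8 mod 21 is 8 (since 8·8 = 64 = 3·21 + 1), so t ≡ 8·19 = 152 ≡ 5 (mod 21).
    Then x = 4 + 8·5 = 44, valid modulo lcm(8, 21) = 168: x ≡ 44 (mod 168).
  Combine with x ≡ 2 (mod 14): gcd(168, 14) = 14; 2 - 44 = -42, which IS divisible by 14, so compatible.
    Write x = 44 + 168·t and substitute into x ≡ 2 (mod 14): 168·t ≡ 2 − 44 = -42 (mod 14).
    Divide the congruence (and modulus) by g = 14: 12·t ≡ -3 (mod 1).
    Modulo 1 every t works; take t = 0.
    Then x = 44 + 168·0 = 44, valid modulo lcm(168, 14) = 168: x ≡ 44 (mod 168).
Verify: 44 mod 8 = 4, 44 mod 21 = 2, 44 mod 14 = 2.

x ≡ 44 (mod 168).


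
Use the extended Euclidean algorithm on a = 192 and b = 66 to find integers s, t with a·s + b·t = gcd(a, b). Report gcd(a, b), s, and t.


Euclidean algorithm on (192, 66) — divide until remainder is 0:
  192 = 2 · 66 + 60
  66 = 1 · 60 + 6
  60 = 10 · 6 + 0
gcd(192, 66) = 6.
Track Bezout coefficients alongside the remainders: start with r₀ = 192 = a·1 + b·0 (s = 1, t = 0) and r₁ = 66 = a·0 + b·1 (s = 0, t = 1); each new remainder r_{k+1} = r_{k-1} − q_k·r_k inherits s_{k+1} = s_{k-1} − q_k·s_k, t_{k+1} = t_{k-1} − q_k·t_k, so r_k = a·s_k + b·t_k at every step:
  q = 2: r = 60, s = 1 − 2·0 = 1, t = 0 − 2·1 = -2  (check: 192·1 + 66·(-2) = 60)
  q = 1: r = 6, s = 0 − 1·1 = -1, t = 1 − 1·(-2) = 3  (check: 192·(-1) + 66·3 = 6)
The row with r = 6 (the gcd) gives the Bezout coefficients s = -1, t = 3.
Result: 192 · (-1) + 66 · (3) = 6.

gcd(192, 66) = 6; s = -1, t = 3 (check: 192·(-1) + 66·3 = 6).


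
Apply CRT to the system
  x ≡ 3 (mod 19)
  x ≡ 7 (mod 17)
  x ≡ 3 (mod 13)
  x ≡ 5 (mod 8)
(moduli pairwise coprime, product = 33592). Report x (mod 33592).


Product of moduli M = 19 · 17 · 13 · 8 = 33592.
Merge one congruence at a time:
  Start: x ≡ 3 (mod 19).
  Combine with x ≡ 7 (mod 17); new modulus lcm = 323.
    Write x = 3 + 19·t and substitute into x ≡ 7 (mod 17): 19·t ≡ 7 − 3 = 4 (mod 17).
    Reduce coefficients mod 17: 2·t ≡ 4 (mod 17).
    The inverse of 2 mod 17 is 9 (since 2·9 = 18 = 1·17 + 1), so t ≡ 9·4 = 36 ≡ 2 (mod 17).
    Then x = 3 + 19·2 = 41, valid modulo lcm(19, 17) = 323: x ≡ 41 (mod 323).
  Combine with x ≡ 3 (mod 13); new modulus lcm = 4199.
    Write x = 41 + 323·t and substitute into x ≡ 3 (mod 13): 323·t ≡ 3 − 41 = -38 (mod 13).
    Reduce coefficients mod 13: 11·t ≡ 1 (mod 13).
    The inverse of 11 mod 13 is 6 (since 11·6 = 66 = 5·13 + 1), so t ≡ 6·1 = 6 ≡ 6 (mod 13).
    Then x = 41 + 323·6 = 1979, valid modulo lcm(323, 13) = 4199: x ≡ 1979 (mod 4199).
  Combine with x ≡ 5 (mod 8); new modulus lcm = 33592.
    Write x = 1979 + 4199·t and substitute into x ≡ 5 (mod 8): 4199·t ≡ 5 − 1979 = -1974 (mod 8).
    Reduce coefficients mod 8: 7·t ≡ 2 (mod 8).
    The inverse of 7 mod 8 is 7 (since 7·7 = 49 = 6·8 + 1), so t ≡ 7·2 = 14 ≡ 6 (mod 8).
    Then x = 1979 + 4199·6 = 27173, valid modulo lcm(4199, 8) = 33592: x ≡ 27173 (mod 33592).
Verify against each original: 27173 mod 19 = 3, 27173 mod 17 = 7, 27173 mod 13 = 3, 27173 mod 8 = 5.

x ≡ 27173 (mod 33592).


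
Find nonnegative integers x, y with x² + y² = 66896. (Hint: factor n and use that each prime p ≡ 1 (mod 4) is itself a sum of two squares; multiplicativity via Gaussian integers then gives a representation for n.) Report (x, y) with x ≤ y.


Step 1: Factor n = 66896 = 2^4 · 37 · 113.
Step 2: Check the mod-4 condition on each prime factor: 2 = 2 (special); 37 ≡ 1 (mod 4), exponent 1; 113 ≡ 1 (mod 4), exponent 1.
All primes ≡ 3 (mod 4) appear to even exponent (or don't appear), so by the two-squares theorem n IS expressible as a sum of two squares.
Step 3: Build a representation. Group n = k² · m with k = 4 and m = 37 · 113 = 4181 (a product of primes ≡ 1 (mod 4)); a representation of m scales to one of n via (k·x)² + (k·y)² = k²(x² + y²). Each prime p ≡ 1 (mod 4) is itself a sum of two squares; find a² by testing p − a² for a perfect square:
  37: 37 − 1² = 36 = 6² ⇒ 37 = 1² + 6².
  113: 113 − 1² = 112, 113 − 2² = 109, 113 − 3² = 104, 113 − 4² = 97, 113 − 5² = 88, 113 − 6² = 77, 113 − 7² = 64 = 8² ⇒ 113 = 7² + 8².
  Combine using the Brahmagupta–Fibonacci identity (a² + b²)(c² + d²) = (ac − bd)² + (ad + bc)² = (ac + bd)² + (ad − bc)²:
  37 · 113 = 4181: from (1² + 6²)(7² + 8²), take (1·7 − 6·8, 1·8 + 6·7) = (7 − 48, 8 + 42) = (-41, 50); dropping signs (only squares matter) gives (41, 50); check 41² + 50² = 1681 + 2500 = 4181 ✓.
  Scale by k = 4: (4·41, 4·50) = (164, 200).
Step 4: Order so x ≤ y and verify: 164² + 200² = 26896 + 40000 = 66896 = n. ✓

n = 66896 = 164² + 200² (one valid representation with x ≤ y).


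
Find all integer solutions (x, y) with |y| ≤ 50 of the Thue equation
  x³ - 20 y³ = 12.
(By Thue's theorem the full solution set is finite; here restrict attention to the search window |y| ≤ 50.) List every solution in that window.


The equation is x³ - 20y³ = 12. For fixed y, x³ = 20·y³ + 12, so a solution requires the RHS to be a perfect cube.
Strategy: iterate y from -50 to 50, compute RHS = 20·y³ + 12, and check whether it is a (positive or negative) perfect cube.
Check small values of y:
  y = 0: RHS = 12 is not a perfect cube.
  y = 1: RHS = 32 is not a perfect cube.
  y = -1: RHS = -8 = (-2)³ ⇒ x = -2 works.
  y = 2: RHS = 172 is not a perfect cube.
  y = -2: RHS = -148 is not a perfect cube.
  y = 3: RHS = 552 is not a perfect cube.
  y = -3: RHS = -528 is not a perfect cube.
Continuing the search up to |y| = 50 finds no further solutions beyond those listed.
Collected solutions: (-2, -1).

Solutions (with |y| ≤ 50): (-2, -1).


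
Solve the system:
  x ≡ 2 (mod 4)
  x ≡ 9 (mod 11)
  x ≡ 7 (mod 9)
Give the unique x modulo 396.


Moduli 4, 11, 9 are pairwise coprime; by CRT there is a unique solution modulo M = 4 · 11 · 9 = 396.
Solve pairwise, accumulating the modulus:
  Start with x ≡ 2 (mod 4).
  Combine with x ≡ 9 (mod 11): since gcd(4, 11) = 1, we get a unique residue mod 44.
    Write x = 2 + 4·t and substitute into x ≡ 9 (mod 11): 4·t ≡ 9 − 2 = 7 (mod 11).
    The inverse of 4 mod 11 is 3 (since 4·3 = 12 = 1·11 + 1), so t ≡ 3·7 = 21 ≡ 10 (mod 11).
    Then x = 2 + 4·10 = 42, valid modulo lcm(4, 11) = 44: x ≡ 42 (mod 44).
  Combine with x ≡ 7 (mod 9): since gcd(44, 9) = 1, we get a unique residue mod 396.
    Write x = 42 + 44·t and substitute into x ≡ 7 (mod 9): 44·t ≡ 7 − 42 = -35 (mod 9).
    Reduce coefficients mod 9: 8·t ≡ 1 (mod 9).
    The inverse of 8 mod 9 is 8 (since 8·8 = 64 = 7·9 + 1), so t ≡ 8·1 = 8 ≡ 8 (mod 9).
    Then x = 42 + 44·8 = 394, valid modulo lcm(44, 9) = 396: x ≡ 394 (mod 396).
Verify: 394 mod 4 = 2 ✓, 394 mod 11 = 9 ✓, 394 mod 9 = 7 ✓.

x ≡ 394 (mod 396).


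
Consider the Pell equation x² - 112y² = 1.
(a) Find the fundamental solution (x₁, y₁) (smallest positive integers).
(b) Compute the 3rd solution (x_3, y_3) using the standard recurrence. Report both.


Step 1: Find the fundamental solution (x₁, y₁) of x² - 112y² = 1.
  Expand √112 as a continued fraction. a₀ = ⌊√112⌋ = 10; iterate m_{k+1} = d_k·a_k − m_k, d_{k+1} = (112 − m_{k+1}²)/d_k, a_{k+1} = ⌊(a₀ + m_{k+1})/d_{k+1}⌋ (starting m₀ = 0, d₀ = 1), with convergents p_k = a_k·p_{k-1} + p_{k-2}, q_k = a_k·q_{k-1} + q_{k-2} (p₋₁ = 1, q₋₁ = 0):
  k = 0: a₀ = 10; p₀/q₀ = 10/1; p₀² − 112·q₀² = 100 − 112 = -12.
  k = 1: m = 10, d = 12, a = ⌊(10 + 10)/12⌋ = 1; p/q = (1·10 + 1)/(1·1 + 0) = 11/1; p² − 112·q² = 121 − 112 = 9.
  k = 2: m = 2, d = 9, a = ⌊(10 + 2)/9⌋ = 1; p/q = (1·11 + 10)/(1·1 + 1) = 21/2; p² − 112·q² = 441 − 448 = -7.
  k = 3: m = 7, d = 7, a = ⌊(10 + 7)/7⌋ = 2; p/q = (2·21 + 11)/(2·2 + 1) = 53/5; p² − 112·q² = 2809 − 2800 = 9.
  k = 4: m = 7, d = 9, a = ⌊(10 + 7)/9⌋ = 1; p/q = (1·53 + 21)/(1·5 + 2) = 74/7; p² − 112·q² = 5476 − 5488 = -12.
  k = 5: m = 2, d = 12, a = ⌊(10 + 2)/12⌋ = 1; p/q = (1·74 + 53)/(1·7 + 5) = 127/12; p² − 112·q² = 16129 − 16128 = 1.
  The first convergent with p² − 112·q² = 1 gives the fundamental solution (x₁, y₁) = (127, 12).
Step 2: Apply the recurrence (x_{n+1}, y_{n+1}) = (x₁x_n + 112y₁y_n, x₁y_n + y₁x_n) repeatedly.
  From (x_1, y_1) = (127, 12): x_2 = 127·127 + 112·12·12 = 32257; y_2 = 127·12 + 12·127 = 3048.
  From (x_2, y_2) = (32257, 3048): x_3 = 127·32257 + 112·12·3048 = 8193151; y_3 = 127·3048 + 12·32257 = 774180.
Step 3: Verify x_3² - 112·y_3² = 67127723308801 - 67127723308800 = 1 (should be 1). ✓

(x_1, y_1) = (127, 12); (x_3, y_3) = (8193151, 774180).


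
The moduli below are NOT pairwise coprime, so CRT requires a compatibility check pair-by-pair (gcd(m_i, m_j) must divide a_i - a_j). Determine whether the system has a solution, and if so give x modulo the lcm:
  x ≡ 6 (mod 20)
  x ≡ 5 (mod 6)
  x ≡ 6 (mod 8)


Moduli 20, 6, 8 are not pairwise coprime, so CRT works modulo lcm(m_i) when all pairwise compatibility conditions hold.
Pairwise compatibility: gcd(m_i, m_j) must divide a_i - a_j for every pair.
Merge one congruence at a time:
  Start: x ≡ 6 (mod 20).
  Combine with x ≡ 5 (mod 6): gcd(20, 6) = 2, and 5 - 6 = -1 is NOT divisible by 2.
    ⇒ system is inconsistent (no integer solution).

No solution (the system is inconsistent).


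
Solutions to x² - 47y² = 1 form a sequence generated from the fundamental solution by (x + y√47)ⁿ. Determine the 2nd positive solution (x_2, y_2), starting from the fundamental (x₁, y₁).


Step 1: Find the fundamental solution (x₁, y₁) of x² - 47y² = 1.
  Expand √47 as a continued fraction. a₀ = ⌊√47⌋ = 6; iterate m_{k+1} = d_k·a_k − m_k, d_{k+1} = (47 − m_{k+1}²)/d_k, a_{k+1} = ⌊(a₀ + m_{k+1})/d_{k+1}⌋ (starting m₀ = 0, d₀ = 1), with convergents p_k = a_k·p_{k-1} + p_{k-2}, q_k = a_k·q_{k-1} + q_{k-2} (p₋₁ = 1, q₋₁ = 0):
  k = 0: a₀ = 6; p₀/q₀ = 6/1; p₀² − 47·q₀² = 36 − 47 = -11.
  k = 1: m = 6, d = 11, a = ⌊(6 + 6)/11⌋ = 1; p/q = (1·6 + 1)/(1·1 + 0) = 7/1; p² − 47·q² = 49 − 47 = 2.
  k = 2: m = 5, d = 2, a = ⌊(6 + 5)/2⌋ = 5; p/q = (5·7 + 6)/(5·1 + 1) = 41/6; p² − 47·q² = 1681 − 1692 = -11.
  k = 3: m = 5, d = 11, a = ⌊(6 + 5)/11⌋ = 1; p/q = (1·41 + 7)/(1·6 + 1) = 48/7; p² − 47·q² = 2304 − 2303 = 1.
  The first convergent with p² − 47·q² = 1 gives the fundamental solution (x₁, y₁) = (48, 7).
Step 2: Apply the recurrence (x_{n+1}, y_{n+1}) = (x₁x_n + 47y₁y_n, x₁y_n + y₁x_n) repeatedly.
  From (x_1, y_1) = (48, 7): x_2 = 48·48 + 47·7·7 = 4607; y_2 = 48·7 + 7·48 = 672.
Step 3: Verify x_2² - 47·y_2² = 21224449 - 21224448 = 1 (should be 1). ✓

(x_1, y_1) = (48, 7); (x_2, y_2) = (4607, 672).


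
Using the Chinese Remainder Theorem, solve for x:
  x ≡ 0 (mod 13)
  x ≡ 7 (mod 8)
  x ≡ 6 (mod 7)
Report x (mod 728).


Moduli 13, 8, 7 are pairwise coprime; by CRT there is a unique solution modulo M = 13 · 8 · 7 = 728.
Solve pairwise, accumulating the modulus:
  Start with x ≡ 0 (mod 13).
  Combine with x ≡ 7 (mod 8): since gcd(13, 8) = 1, we get a unique residue mod 104.
    Write x = 0 + 13·t and substitute into x ≡ 7 (mod 8): 13·t ≡ 7 − 0 = 7 (mod 8).
    Reduce coefficients mod 8: 5·t ≡ 7 (mod 8).
    The inverse of 5 mod 8 is 5 (since 5·5 = 25 = 3·8 + 1), so t ≡ 5·7 = 35 ≡ 3 (mod 8).
    Then x = 0 + 13·3 = 39, valid modulo lcm(13, 8) = 104: x ≡ 39 (mod 104).
  Combine with x ≡ 6 (mod 7): since gcd(104, 7) = 1, we get a unique residue mod 728.
    Write x = 39 + 104·t and substitute into x ≡ 6 (mod 7): 104·t ≡ 6 − 39 = -33 (mod 7).
    Reduce coefficients mod 7: 6·t ≡ 2 (mod 7).
    The inverse of 6 mod 7 is 6 (since 6·6 = 36 = 5·7 + 1), so t ≡ 6·2 = 12 ≡ 5 (mod 7).
    Then x = 39 + 104·5 = 559, valid modulo lcm(104, 7) = 728: x ≡ 559 (mod 728).
Verify: 559 mod 13 = 0 ✓, 559 mod 8 = 7 ✓, 559 mod 7 = 6 ✓.

x ≡ 559 (mod 728).


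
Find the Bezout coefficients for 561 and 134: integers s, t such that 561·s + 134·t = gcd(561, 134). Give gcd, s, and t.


Euclidean algorithm on (561, 134) — divide until remainder is 0:
  561 = 4 · 134 + 25
  134 = 5 · 25 + 9
  25 = 2 · 9 + 7
  9 = 1 · 7 + 2
  7 = 3 · 2 + 1
  2 = 2 · 1 + 0
gcd(561, 134) = 1.
Track Bezout coefficients alongside the remainders: start with r₀ = 561 = a·1 + b·0 (s = 1, t = 0) and r₁ = 134 = a·0 + b·1 (s = 0, t = 1); each new remainder r_{k+1} = r_{k-1} − q_k·r_k inherits s_{k+1} = s_{k-1} − q_k·s_k, t_{k+1} = t_{k-1} − q_k·t_k, so r_k = a·s_k + b·t_k at every step:
  q = 4: r = 25, s = 1 − 4·0 = 1, t = 0 − 4·1 = -4  (check: 561·1 + 134·(-4) = 25)
  q = 5: r = 9, s = 0 − 5·1 = -5, t = 1 − 5·(-4) = 21  (check: 561·(-5) + 134·21 = 9)
  q = 2: r = 7, s = 1 − 2·(-5) = 11, t = -4 − 2·21 = -46  (check: 561·11 + 134·(-46) = 7)
  q = 1: r = 2, s = -5 − 1·11 = -16, t = 21 − 1·(-46) = 67  (check: 561·(-16) + 134·67 = 2)
  q = 3: r = 1, s = 11 − 3·(-16) = 59, t = -46 − 3·67 = -247  (check: 561·59 + 134·(-247) = 1)
The row with r = 1 (the gcd) gives the Bezout coefficients s = 59, t = -247.
Result: 561 · (59) + 134 · (-247) = 1.

gcd(561, 134) = 1; s = 59, t = -247 (check: 561·59 + 134·(-247) = 1).


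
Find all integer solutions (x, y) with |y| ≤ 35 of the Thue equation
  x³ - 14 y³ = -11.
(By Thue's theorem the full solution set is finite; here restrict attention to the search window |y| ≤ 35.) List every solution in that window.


The equation is x³ - 14y³ = -11. For fixed y, x³ = 14·y³ − 11, so a solution requires the RHS to be a perfect cube.
Strategy: iterate y from -35 to 35, compute RHS = 14·y³ − 11, and check whether it is a (positive or negative) perfect cube.
Check small values of y:
  y = 0: RHS = -11 is not a perfect cube.
  y = 1: RHS = 3 is not a perfect cube.
  y = -1: RHS = -25 is not a perfect cube.
  y = 2: RHS = 101 is not a perfect cube.
  y = -2: RHS = -123 is not a perfect cube.
  y = 3: RHS = 367 is not a perfect cube.
  y = -3: RHS = -389 is not a perfect cube.
Continuing the search up to |y| = 35 finds no solutions either.
No (x, y) in the scanned range satisfies the equation.

No integer solutions with |y| ≤ 35.


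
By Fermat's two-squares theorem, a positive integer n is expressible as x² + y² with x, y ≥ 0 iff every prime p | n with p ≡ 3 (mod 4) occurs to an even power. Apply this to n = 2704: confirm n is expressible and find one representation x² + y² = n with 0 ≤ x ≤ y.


Step 1: Factor n = 2704 = 2^4 · 13^2.
Step 2: Check the mod-4 condition on each prime factor: 2 = 2 (special); 13 ≡ 1 (mod 4), exponent 2.
All primes ≡ 3 (mod 4) appear to even exponent (or don't appear), so by the two-squares theorem n IS expressible as a sum of two squares.
Step 3: Build a representation. Group n = k² · m with k = 4 and m = 13 · 13 = 169 (a product of primes ≡ 1 (mod 4)); a representation of m scales to one of n via (k·x)² + (k·y)² = k²(x² + y²). Each prime p ≡ 1 (mod 4) is itself a sum of two squares; find a² by testing p − a² for a perfect square:
  13: 13 − 1² = 12, 13 − 2² = 9 = 3² ⇒ 13 = 2² + 3².
  Combine using the Brahmagupta–Fibonacci identity (a² + b²)(c² + d²) = (ac − bd)² + (ad + bc)² = (ac + bd)² + (ad − bc)²:
  13 · 13 = 169: from (2² + 3²)(2² + 3²), take (2·2 − 3·3, 2·3 + 3·2) = (4 − 9, 6 + 6) = (-5, 12); dropping signs (only squares matter) gives (5, 12); check 5² + 12² = 25 + 144 = 169 ✓.
  Scale by k = 4: (4·5, 4·12) = (20, 48).
Step 4: Order so x ≤ y and verify: 20² + 48² = 400 + 2304 = 2704 = n. ✓

n = 2704 = 20² + 48² (one valid representation with x ≤ y).


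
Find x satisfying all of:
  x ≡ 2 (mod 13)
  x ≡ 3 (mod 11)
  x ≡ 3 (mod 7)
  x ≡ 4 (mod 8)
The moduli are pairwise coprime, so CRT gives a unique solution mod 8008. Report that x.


Product of moduli M = 13 · 11 · 7 · 8 = 8008.
Merge one congruence at a time:
  Start: x ≡ 2 (mod 13).
  Combine with x ≡ 3 (mod 11); new modulus lcm = 143.
    Write x = 2 + 13·t and substitute into x ≡ 3 (mod 11): 13·t ≡ 3 − 2 = 1 (mod 11).
    Reduce coefficients mod 11: 2·t ≡ 1 (mod 11).
    The inverse of 2 mod 11 is 6 (since 2·6 = 12 = 1·11 + 1), so t ≡ 6·1 = 6 ≡ 6 (mod 11).
    Then x = 2 + 13·6 = 80, valid modulo lcm(13, 11) = 143: x ≡ 80 (mod 143).
  Combine with x ≡ 3 (mod 7); new modulus lcm = 1001.
    Write x = 80 + 143·t and substitute into x ≡ 3 (mod 7): 143·t ≡ 3 − 80 = -77 (mod 7).
    Reduce coefficients mod 7: 3·t ≡ 0 (mod 7).
    The inverse of 3 mod 7 is 5 (since 3·5 = 15 = 2·7 + 1), so t ≡ 5·0 = 0 ≡ 0 (mod 7).
    Then x = 80 + 143·0 = 80, valid modulo lcm(143, 7) = 1001: x ≡ 80 (mod 1001).
  Combine with x ≡ 4 (mod 8); new modulus lcm = 8008.
    Write x = 80 + 1001·t and substitute into x ≡ 4 (mod 8): 1001·t ≡ 4 − 80 = -76 (mod 8).
    Reduce coefficients mod 8: 1·t ≡ 4 (mod 8).
    So t ≡ 4 (mod 8).
    Then x = 80 + 1001·4 = 4084, valid modulo lcm(1001, 8) = 8008: x ≡ 4084 (mod 8008).
Verify against each original: 4084 mod 13 = 2, 4084 mod 11 = 3, 4084 mod 7 = 3, 4084 mod 8 = 4.

x ≡ 4084 (mod 8008).


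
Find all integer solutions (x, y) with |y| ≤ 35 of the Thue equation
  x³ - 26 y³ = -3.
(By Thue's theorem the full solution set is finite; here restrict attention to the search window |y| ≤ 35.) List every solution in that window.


The equation is x³ - 26y³ = -3. For fixed y, x³ = 26·y³ − 3, so a solution requires the RHS to be a perfect cube.
Strategy: iterate y from -35 to 35, compute RHS = 26·y³ − 3, and check whether it is a (positive or negative) perfect cube.
Check small values of y:
  y = 0: RHS = -3 is not a perfect cube.
  y = 1: RHS = 23 is not a perfect cube.
  y = -1: RHS = -29 is not a perfect cube.
  y = 2: RHS = 205 is not a perfect cube.
  y = -2: RHS = -211 is not a perfect cube.
  y = 3: RHS = 699 is not a perfect cube.
  y = -3: RHS = -705 is not a perfect cube.
Continuing the search up to |y| = 35 finds no solutions either.
No (x, y) in the scanned range satisfies the equation.

No integer solutions with |y| ≤ 35.


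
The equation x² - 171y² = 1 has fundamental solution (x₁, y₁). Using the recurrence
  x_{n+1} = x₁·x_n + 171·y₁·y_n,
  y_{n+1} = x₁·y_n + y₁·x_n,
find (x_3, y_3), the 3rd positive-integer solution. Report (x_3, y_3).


Step 1: Find the fundamental solution (x₁, y₁) of x² - 171y² = 1.
  Expand √171 as a continued fraction. a₀ = ⌊√171⌋ = 13; iterate m_{k+1} = d_k·a_k − m_k, d_{k+1} = (171 − m_{k+1}²)/d_k, a_{k+1} = ⌊(a₀ + m_{k+1})/d_{k+1}⌋ (starting m₀ = 0, d₀ = 1), with convergents p_k = a_k·p_{k-1} + p_{k-2}, q_k = a_k·q_{k-1} + q_{k-2} (p₋₁ = 1, q₋₁ = 0):
  k = 0: a₀ = 13; p₀/q₀ = 13/1; p₀² − 171·q₀² = 169 − 171 = -2.
  k = 1: m = 13, d = 2, a = ⌊(13 + 13)/2⌋ = 13; p/q = (13·13 + 1)/(13·1 + 0) = 170/13; p² − 171·q² = 28900 − 28899 = 1.
  The first convergent with p² − 171·q² = 1 gives the fundamental solution (x₁, y₁) = (170, 13).
Step 2: Apply the recurrence (x_{n+1}, y_{n+1}) = (x₁x_n + 171y₁y_n, x₁y_n + y₁x_n) repeatedly.
  From (x_1, y_1) = (170, 13): x_2 = 170·170 + 171·13·13 = 57799; y_2 = 170·13 + 13·170 = 4420.
  From (x_2, y_2) = (57799, 4420): x_3 = 170·57799 + 171·13·4420 = 19651490; y_3 = 170·4420 + 13·57799 = 1502787.
Step 3: Verify x_3² - 171·y_3² = 386181059220100 - 386181059220099 = 1 (should be 1). ✓

(x_1, y_1) = (170, 13); (x_3, y_3) = (19651490, 1502787).
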